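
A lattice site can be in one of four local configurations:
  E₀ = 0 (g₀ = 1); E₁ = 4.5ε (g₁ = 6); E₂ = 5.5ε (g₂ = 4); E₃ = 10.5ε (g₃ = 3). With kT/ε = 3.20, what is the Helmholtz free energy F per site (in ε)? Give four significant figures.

Eᵢ/kT = 0, 1.40625, 1.71875, 3.28125.
Z = Σ gᵢe^(−Eᵢ/kT) = 1·e^(−0) + 6·e^(−1.40625) + 4·e^(−1.71875) + 3·e^(−3.28125) = 1.00000 + 1.47036 + 0.717160 + 0.112744 = 3.30026.
F = −kT ln Z = −3.20 × ln(3.30026) = −3.20 × 1.19400 = -3.821 ε.

-3.821 ε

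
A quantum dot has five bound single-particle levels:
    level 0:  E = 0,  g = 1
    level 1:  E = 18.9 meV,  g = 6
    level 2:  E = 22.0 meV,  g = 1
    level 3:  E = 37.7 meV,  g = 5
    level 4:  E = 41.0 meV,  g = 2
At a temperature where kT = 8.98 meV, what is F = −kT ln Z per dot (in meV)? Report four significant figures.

Eᵢ/kT = 0, 2.10468, 2.44989, 4.19822, 4.56570.
Z = Σ gᵢe^(−Eᵢ/kT) = 1·e^(−0) + 6·e^(−2.10468) + 1·e^(−2.44989) + 5·e^(−4.19822) + 2·e^(−4.56570) = 1.00000 + 0.731308 + 0.0863031 + 0.0751115 + 0.0208052 = 1.91353.
F = −kT ln Z = −8.98 × ln(1.91353) = −8.98 × 0.648950 = -5.828 meV.

-5.828 meV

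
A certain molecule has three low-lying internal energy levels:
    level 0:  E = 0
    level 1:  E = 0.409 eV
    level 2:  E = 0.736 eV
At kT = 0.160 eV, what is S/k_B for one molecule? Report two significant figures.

0.31

Eᵢ/kT = 0, 2.556, 4.600.
Z = Σ e^(−Eᵢ/kT) = e^(−0) + e^(−2.556) + e^(−4.600) = 1.000 + 0.07761 + 0.01005 = 1.088.
⟨E⟩ = Σ EᵢPᵢ = 0.03597 eV.
S/k_B = ln Z + ⟨E⟩/kT = ln(1.088) + 0.03597/0.160 = 0.08434 + 0.2248 = 0.31.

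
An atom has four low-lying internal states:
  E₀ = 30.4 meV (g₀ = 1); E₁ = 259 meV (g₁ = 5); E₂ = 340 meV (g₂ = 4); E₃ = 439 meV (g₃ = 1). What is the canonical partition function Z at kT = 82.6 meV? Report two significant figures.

Eᵢ/kT = 0.3680, 3.136, 4.116, 5.315.
Z = Σ gᵢe^(−Eᵢ/kT) = 1·e^(−0.3680) + 5·e^(−3.136) + 4·e^(−4.116) + 1·e^(−5.315) = 0.6921 + 0.2173 + 0.06524 + 0.004917 = 0.9796.

Z = 0.98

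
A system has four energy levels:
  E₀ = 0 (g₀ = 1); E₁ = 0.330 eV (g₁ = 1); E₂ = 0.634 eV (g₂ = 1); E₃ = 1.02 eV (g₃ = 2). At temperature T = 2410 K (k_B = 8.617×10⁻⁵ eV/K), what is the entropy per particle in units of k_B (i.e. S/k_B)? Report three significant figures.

0.663

k_BT = 8.617×10⁻⁵ × 2410 K = 0.20767 eV.
Eᵢ/kT = 0, 1.5891, 3.0529, 4.9116.
Z = Σ gᵢe^(−Eᵢ/kT) = 1·e^(−0) + 1·e^(−1.5891) + 1·e^(−3.0529) + 2·e^(−4.9116) = 1.0000 + 0.20411 + 0.047222 + 0.014721 = 1.2661.
⟨E⟩ = Σ EᵢPᵢ = 0.088706 eV.
S/k_B = ln Z + ⟨E⟩/kT = ln(1.2661) + 0.088706/0.20767 = 0.23594 + 0.42715 = 0.663.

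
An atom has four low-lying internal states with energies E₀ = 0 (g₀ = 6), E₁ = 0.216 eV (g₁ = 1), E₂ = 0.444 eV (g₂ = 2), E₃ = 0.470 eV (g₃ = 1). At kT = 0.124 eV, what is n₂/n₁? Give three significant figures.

0.318

n₂/n₁ = (g₂/g₁) exp[−(E₂−E₁)/kT] = (2/1) × exp(−(0.228 eV)/(0.124 eV)) = (2/1) × exp(-1.8387) = 0.318.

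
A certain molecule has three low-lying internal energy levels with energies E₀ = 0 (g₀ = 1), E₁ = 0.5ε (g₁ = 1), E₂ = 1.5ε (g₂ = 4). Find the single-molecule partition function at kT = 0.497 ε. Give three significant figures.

Eᵢ/kT = 0, 1.0060, 3.0181.
Z = Σ gᵢe^(−Eᵢ/kT) = 1·e^(−0) + 1·e^(−1.0060) + 4·e^(−3.0181) = 1.0000 + 0.36568 + 0.19558 = 1.5613.

Z = 1.56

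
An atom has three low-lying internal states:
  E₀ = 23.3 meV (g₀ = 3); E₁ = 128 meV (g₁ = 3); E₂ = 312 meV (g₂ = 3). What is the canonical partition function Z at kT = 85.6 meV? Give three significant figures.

Eᵢ/kT = 0.27220, 1.4953, 3.6449.
Z = Σ gᵢe^(−Eᵢ/kT) = 3·e^(−0.27220) + 3·e^(−1.4953) + 3·e^(−3.6449) = 2.2851 + 0.67254 + 0.078372 = 3.0360.

Z = 3.04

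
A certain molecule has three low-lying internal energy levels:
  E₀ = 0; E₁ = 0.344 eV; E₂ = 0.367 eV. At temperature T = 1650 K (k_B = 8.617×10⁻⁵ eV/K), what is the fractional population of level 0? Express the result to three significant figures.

0.859

k_BT = 8.617×10⁻⁵ × 1650 K = 0.14218 eV.
Eᵢ/kT = 0, 2.4195, 2.5812.
Z = Σ e^(−Eᵢ/kT) = e^(−0) + e^(−2.4195) + e^(−2.5812) = 1.0000 + 0.088966 + 0.075683 = 1.1646.
P₀ = e^(−E₀/kT) / Z = 1.0000/1.1646 = 0.859.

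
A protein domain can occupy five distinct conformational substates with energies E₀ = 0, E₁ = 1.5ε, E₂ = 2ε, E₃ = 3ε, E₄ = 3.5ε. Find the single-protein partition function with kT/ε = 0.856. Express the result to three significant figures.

Eᵢ/kT = 0, 1.7523, 2.3364, 3.5047, 4.0888.
Z = Σ e^(−Eᵢ/kT) = e^(−0) + e^(−1.7523) + e^(−2.3364) + e^(−3.5047) + e^(−4.0888) = 1.0000 + 0.17337 + 0.096675 + 0.030056 + 0.016759 = 1.3169.

Z = 1.32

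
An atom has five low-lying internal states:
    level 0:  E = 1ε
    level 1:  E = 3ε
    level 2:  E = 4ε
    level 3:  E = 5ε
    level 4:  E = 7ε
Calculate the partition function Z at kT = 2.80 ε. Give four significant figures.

Z = 1.532

Eᵢ/kT = 0.357143, 1.07143, 1.42857, 1.78571, 2.50000.
Z = Σ e^(−Eᵢ/kT) = e^(−0.357143) + e^(−1.07143) + e^(−1.42857) + e^(−1.78571) + e^(−2.50000) = 0.699672 + 0.342518 + 0.239651 + 0.167678 + 0.0820850 = 1.53160.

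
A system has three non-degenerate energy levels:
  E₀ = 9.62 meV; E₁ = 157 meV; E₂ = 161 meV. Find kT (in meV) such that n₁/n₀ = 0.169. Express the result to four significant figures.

82.90 meV

n₁/n₀ = exp[−(E₁−E₀)/kT] = 0.169.
⇒ (E₁−E₀)/kT = ln(1/0.169) = ln(5.91716) = 1.77786.
kT = 147.38 meV / 1.77786 = 82.90 meV.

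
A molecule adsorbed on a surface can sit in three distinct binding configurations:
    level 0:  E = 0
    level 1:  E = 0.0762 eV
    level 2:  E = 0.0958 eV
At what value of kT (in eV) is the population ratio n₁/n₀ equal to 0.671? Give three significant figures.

n₁/n₀ = exp[−(E₁−E₀)/kT] = 0.671.
⇒ (E₁−E₀)/kT = ln(1/0.671) = ln(1.4903) = 0.39898.
kT = 0.0762 eV / 0.39898 = 0.191 eV.

0.191 eV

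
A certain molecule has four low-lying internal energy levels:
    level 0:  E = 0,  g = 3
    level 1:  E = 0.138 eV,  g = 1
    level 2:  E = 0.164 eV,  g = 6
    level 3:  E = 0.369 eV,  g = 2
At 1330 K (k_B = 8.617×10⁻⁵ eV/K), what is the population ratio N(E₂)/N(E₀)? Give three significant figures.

k_BT = 8.617×10⁻⁵ × 1330 K = 0.11461 eV.
n₂/n₀ = (g₂/g₀) exp[−(E₂−E₀)/kT] = (6/3) × exp(−(0.164 eV)/(0.11461 eV)) = (6/3) × exp(-1.4309) = 0.478.

0.478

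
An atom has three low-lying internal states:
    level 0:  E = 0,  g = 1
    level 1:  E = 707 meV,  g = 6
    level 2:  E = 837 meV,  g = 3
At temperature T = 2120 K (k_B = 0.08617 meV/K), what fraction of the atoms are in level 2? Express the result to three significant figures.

k_BT = 0.08617 × 2120 K = 182.68 meV.
Eᵢ/kT = 0, 3.8702, 4.5818.
Z = Σ gᵢe^(−Eᵢ/kT) = 1·e^(−0) + 6·e^(−3.8702) + 3·e^(−4.5818) = 1.0000 + 0.12513 + 0.030709 = 1.1558.
P₂ = g₂ e^(−E₂/kT) / Z = 0.030709/1.1558 = 0.0266.

0.0266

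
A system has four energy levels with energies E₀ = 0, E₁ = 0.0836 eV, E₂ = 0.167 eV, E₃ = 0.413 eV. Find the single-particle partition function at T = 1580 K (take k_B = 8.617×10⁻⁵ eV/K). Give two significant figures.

k_BT = 8.617×10⁻⁵ × 1580 K = 0.1361 eV.
Eᵢ/kT = 0, 0.6143, 1.227, 3.035.
Z = Σ e^(−Eᵢ/kT) = e^(−0) + e^(−0.6143) + e^(−1.227) + e^(−3.035) = 1.000 + 0.5410 + 0.2932 + 0.04807 = 1.882.

Z = 1.9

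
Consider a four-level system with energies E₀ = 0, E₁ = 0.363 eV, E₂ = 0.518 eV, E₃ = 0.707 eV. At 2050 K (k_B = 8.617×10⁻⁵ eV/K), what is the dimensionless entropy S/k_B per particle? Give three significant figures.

0.593

k_BT = 8.617×10⁻⁵ × 2050 K = 0.17665 eV.
Eᵢ/kT = 0, 2.0549, 2.9324, 4.0023.
Z = Σ e^(−Eᵢ/kT) = e^(−0) + e^(−2.0549) + e^(−2.9324) + e^(−4.0023) = 1.0000 + 0.12811 + 0.053269 + 0.018274 = 1.1997.
⟨E⟩ = Σ EᵢPᵢ = 0.072532 eV.
S/k_B = ln Z + ⟨E⟩/kT = ln(1.1997) + 0.072532/0.17665 = 0.18207 + 0.41060 = 0.593.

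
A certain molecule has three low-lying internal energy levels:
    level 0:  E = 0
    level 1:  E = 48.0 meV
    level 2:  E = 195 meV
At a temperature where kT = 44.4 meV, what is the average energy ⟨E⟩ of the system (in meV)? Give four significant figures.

13.83 meV

Eᵢ/kT = 0, 1.08108, 4.39189.
Z = Σ e^(−Eᵢ/kT) = e^(−0) + e^(−1.08108) + e^(−4.39189) = 1.00000 + 0.339229 + 0.0123773 = 1.35161.
⟨E⟩ = Σ Eᵢ e^(−Eᵢ/kT) / Z = (0·1.00000 + 48.0·0.339229 + 195·0.0123773) / 1.35161 = 13.83 meV.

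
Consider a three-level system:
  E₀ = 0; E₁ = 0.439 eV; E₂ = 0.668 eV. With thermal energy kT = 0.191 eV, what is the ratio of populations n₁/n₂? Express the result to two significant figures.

n₁/n₂ = exp[−(E₁−E₂)/kT] = exp(−(-0.229 eV)/(0.191 eV)) = exp(1.199) = 3.3.

3.3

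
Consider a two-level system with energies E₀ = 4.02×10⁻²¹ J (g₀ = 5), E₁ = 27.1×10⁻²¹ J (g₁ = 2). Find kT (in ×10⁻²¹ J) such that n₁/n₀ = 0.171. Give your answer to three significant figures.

27.2 ×10⁻²¹ J

n₁/n₀ = (g₁/g₀) exp[−(E₁−E₀)/kT] = 0.171.
⇒ (E₁−E₀)/kT = ln((2/5)/0.171) = ln(2.3392) = 0.84981.
kT = 23.08 ×10⁻²¹ J / 0.84981 = 27.2 ×10⁻²¹ J.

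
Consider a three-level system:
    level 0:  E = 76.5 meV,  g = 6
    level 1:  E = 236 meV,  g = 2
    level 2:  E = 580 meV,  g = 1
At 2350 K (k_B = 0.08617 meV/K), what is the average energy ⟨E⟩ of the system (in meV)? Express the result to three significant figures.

103 meV

k_BT = 0.08617 × 2350 K = 202.50 meV.
Eᵢ/kT = 0.37778, 1.1654, 2.8642.
Z = Σ gᵢe^(−Eᵢ/kT) = 6·e^(−0.37778) + 2·e^(−1.1654) + 1·e^(−2.8642) = 4.1123 + 0.62360 + 0.057029 = 4.7929.
⟨E⟩ = Σ Eᵢ gᵢe^(−Eᵢ/kT) / Z = (76.5·4.1123 + 236·0.62360 + 580·0.057029) / 4.7929 = 103 meV.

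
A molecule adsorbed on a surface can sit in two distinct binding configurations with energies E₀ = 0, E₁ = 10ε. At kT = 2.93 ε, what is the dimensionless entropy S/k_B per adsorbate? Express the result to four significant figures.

0.1413

Eᵢ/kT = 0, 3.41297.
Z = Σ e^(−Eᵢ/kT) = e^(−0) + e^(−3.41297) = 1.00000 + 0.0329432 = 1.03294.
⟨E⟩ = Σ EᵢPᵢ = 0.318927 ε.
S/k_B = ln Z + ⟨E⟩/kT = ln(1.03294) + 0.318927/2.93 = 0.0324091 + 0.108849 = 0.1413.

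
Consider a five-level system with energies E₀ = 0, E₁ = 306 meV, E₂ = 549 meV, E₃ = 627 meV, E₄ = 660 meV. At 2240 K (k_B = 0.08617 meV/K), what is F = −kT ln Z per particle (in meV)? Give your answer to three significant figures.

-55.7 meV

k_BT = 0.08617 × 2240 K = 193.02 meV.
Eᵢ/kT = 0, 1.5853, 2.8443, 3.2484, 3.4193.
Z = Σ e^(−Eᵢ/kT) = e^(−0) + e^(−1.5853) + e^(−2.8443) + e^(−3.2484) + e^(−3.4193) = 1.0000 + 0.20489 + 0.058175 + 0.038836 + 0.032735 = 1.3346.
F = −kT ln Z = −193.02 × ln(1.3346) = −193.02 × 0.28863 = -55.7 meV.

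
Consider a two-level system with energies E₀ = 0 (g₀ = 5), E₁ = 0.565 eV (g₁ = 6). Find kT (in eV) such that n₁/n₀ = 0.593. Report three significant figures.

0.802 eV

n₁/n₀ = (g₁/g₀) exp[−(E₁−E₀)/kT] = 0.593.
⇒ (E₁−E₀)/kT = ln((6/5)/0.593) = ln(2.0236) = 0.70488.
kT = 0.565 eV / 0.70488 = 0.802 eV.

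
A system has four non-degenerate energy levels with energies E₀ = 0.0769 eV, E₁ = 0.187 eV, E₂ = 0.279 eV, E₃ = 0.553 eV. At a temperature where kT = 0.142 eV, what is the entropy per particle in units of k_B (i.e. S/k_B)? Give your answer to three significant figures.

Eᵢ/kT = 0.54155, 1.3169, 1.9648, 3.8944.
Z = Σ e^(−Eᵢ/kT) = e^(−0.54155) + e^(−1.3169) + e^(−1.9648) + e^(−3.8944) = 0.58185 + 0.26796 + 0.14018 + 0.020356 = 1.0103.
⟨E⟩ = Σ EᵢPᵢ = 0.14374 eV.
S/k_B = ln Z + ⟨E⟩/kT = ln(1.0103) + 0.14374/0.142 = 0.010247 + 1.0123 = 1.02.

1.02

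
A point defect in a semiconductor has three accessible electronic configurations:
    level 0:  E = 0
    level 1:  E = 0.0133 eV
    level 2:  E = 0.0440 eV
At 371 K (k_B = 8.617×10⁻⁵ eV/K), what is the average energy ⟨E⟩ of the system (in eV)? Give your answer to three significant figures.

k_BT = 8.617×10⁻⁵ × 371 K = 0.031969 eV.
Eᵢ/kT = 0, 0.41603, 1.3763.
Z = Σ e^(−Eᵢ/kT) = e^(−0) + e^(−0.41603) + e^(−1.3763) = 1.0000 + 0.65966 + 0.25251 = 1.9122.
⟨E⟩ = Σ Eᵢ e^(−Eᵢ/kT) / Z = (0·1.0000 + 0.0133·0.65966 + 0.0440·0.25251) / 1.9122 = 0.0104 eV.

0.0104 eV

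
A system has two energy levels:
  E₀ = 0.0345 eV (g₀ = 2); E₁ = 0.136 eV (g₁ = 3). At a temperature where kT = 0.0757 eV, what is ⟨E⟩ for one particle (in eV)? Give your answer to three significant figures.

0.0631 eV

Eᵢ/kT = 0.45575, 1.7966.
Z = Σ gᵢe^(−Eᵢ/kT) = 2·e^(−0.45575) + 3·e^(−1.7966) = 1.2679 + 0.49759 = 1.7655.
⟨E⟩ = Σ Eᵢ gᵢe^(−Eᵢ/kT) / Z = (0.0345·1.2679 + 0.136·0.49759) / 1.7655 = 0.0631 eV.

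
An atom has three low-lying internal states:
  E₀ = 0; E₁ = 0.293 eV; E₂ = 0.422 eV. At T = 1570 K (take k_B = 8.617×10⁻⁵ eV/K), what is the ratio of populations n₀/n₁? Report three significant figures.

8.72

k_BT = 8.617×10⁻⁵ × 1570 K = 0.13529 eV.
n₀/n₁ = exp[−(E₀−E₁)/kT] = exp(−(-0.293 eV)/(0.13529 eV)) = exp(2.1657) = 8.72.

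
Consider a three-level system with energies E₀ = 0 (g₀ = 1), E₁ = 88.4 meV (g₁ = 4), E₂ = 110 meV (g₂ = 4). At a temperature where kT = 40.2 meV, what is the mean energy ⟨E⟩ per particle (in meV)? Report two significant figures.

40 meV

Eᵢ/kT = 0, 2.199, 2.736.
Z = Σ gᵢe^(−Eᵢ/kT) = 1·e^(−0) + 4·e^(−2.199) + 4·e^(−2.736) = 1.000 + 0.4437 + 0.2593 = 1.703.
⟨E⟩ = Σ Eᵢ gᵢe^(−Eᵢ/kT) / Z = (0·1.000 + 88.4·0.4437 + 110·0.2593) / 1.703 = 40 meV.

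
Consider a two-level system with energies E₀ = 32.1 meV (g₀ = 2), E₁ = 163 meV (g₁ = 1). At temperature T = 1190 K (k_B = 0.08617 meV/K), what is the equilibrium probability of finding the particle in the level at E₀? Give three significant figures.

k_BT = 0.08617 × 1190 K = 102.54 meV.
Eᵢ/kT = 0.31305, 1.5896.
Z = Σ gᵢe^(−Eᵢ/kT) = 2·e^(−0.31305) + 1·e^(−1.5896) = 1.4624 + 0.20401 = 1.6664.
P₀ = g₀ e^(−E₀/kT) / Z = 1.4624/1.6664 = 0.878.

0.878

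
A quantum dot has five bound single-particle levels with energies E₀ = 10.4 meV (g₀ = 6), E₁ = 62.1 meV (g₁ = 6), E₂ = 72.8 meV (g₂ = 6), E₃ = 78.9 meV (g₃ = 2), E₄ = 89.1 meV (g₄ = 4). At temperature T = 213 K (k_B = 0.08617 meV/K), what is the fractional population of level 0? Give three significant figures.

k_BT = 0.08617 × 213 K = 18.354 meV.
Eᵢ/kT = 0.56663, 3.3835, 3.9664, 4.2988, 4.8545.
Z = Σ gᵢe^(−Eᵢ/kT) = 6·e^(−0.56663) + 6·e^(−3.3835) + 6·e^(−3.9664) + 2·e^(−4.2988) + 4·e^(−4.8545) = 3.4046 + 0.20357 + 0.11365 + 0.027170 + 0.031173 = 3.7802.
P₀ = g₀ e^(−E₀/kT) / Z = 3.4046/3.7802 = 0.901.

0.901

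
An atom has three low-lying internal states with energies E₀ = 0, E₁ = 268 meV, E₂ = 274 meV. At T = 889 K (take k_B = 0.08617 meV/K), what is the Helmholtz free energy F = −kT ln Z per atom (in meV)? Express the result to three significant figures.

k_BT = 0.08617 × 889 K = 76.605 meV.
Eᵢ/kT = 0, 3.4985, 3.5768.
Z = Σ e^(−Eᵢ/kT) = e^(−0) + e^(−3.4985) + e^(−3.5768) = 1.0000 + 0.030243 + 0.027965 = 1.0582.
F = −kT ln Z = −76.605 × ln(1.0582) = −76.605 × 0.056569 = -4.33 meV.

-4.33 meV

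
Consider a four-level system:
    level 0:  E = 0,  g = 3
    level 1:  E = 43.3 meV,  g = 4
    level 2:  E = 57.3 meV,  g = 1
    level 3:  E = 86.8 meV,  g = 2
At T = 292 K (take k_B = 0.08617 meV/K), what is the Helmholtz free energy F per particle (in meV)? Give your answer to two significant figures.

-34 meV

k_BT = 0.08617 × 292 K = 25.16 meV.
Eᵢ/kT = 0, 1.721, 2.277, 3.450.
Z = Σ gᵢe^(−Eᵢ/kT) = 3·e^(−0) + 4·e^(−1.721) + 1·e^(−2.277) + 2·e^(−3.450) = 3.000 + 0.7155 + 0.1026 + 0.06349 = 3.882.
F = −kT ln Z = −25.16 × ln(3.882) = −25.16 × 1.356 = -34 meV.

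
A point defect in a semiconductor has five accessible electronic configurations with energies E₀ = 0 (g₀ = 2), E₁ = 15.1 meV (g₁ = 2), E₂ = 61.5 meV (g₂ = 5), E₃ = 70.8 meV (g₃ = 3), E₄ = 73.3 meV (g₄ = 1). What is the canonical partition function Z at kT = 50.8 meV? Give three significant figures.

Eᵢ/kT = 0, 0.29724, 1.2106, 1.3937, 1.4429.
Z = Σ gᵢe^(−Eᵢ/kT) = 2·e^(−0) + 2·e^(−0.29724) + 5·e^(−1.2106) + 3·e^(−1.3937) + 1·e^(−1.4429) = 2.0000 + 1.4857 + 1.4901 + 0.74447 + 0.23624 = 5.9565.

Z = 5.96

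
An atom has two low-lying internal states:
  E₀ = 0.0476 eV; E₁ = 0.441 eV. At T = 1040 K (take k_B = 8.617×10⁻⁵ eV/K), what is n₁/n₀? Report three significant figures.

k_BT = 8.617×10⁻⁵ × 1040 K = 0.089617 eV.
n₁/n₀ = exp[−(E₁−E₀)/kT] = exp(−(0.3934 eV)/(0.089617 eV)) = exp(-4.3898) = 0.0124.

0.0124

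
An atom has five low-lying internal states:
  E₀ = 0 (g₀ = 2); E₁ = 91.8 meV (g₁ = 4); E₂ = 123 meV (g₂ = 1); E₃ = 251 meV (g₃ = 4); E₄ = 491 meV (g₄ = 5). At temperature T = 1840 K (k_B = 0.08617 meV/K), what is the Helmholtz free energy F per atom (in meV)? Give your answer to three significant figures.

-277 meV

k_BT = 0.08617 × 1840 K = 158.55 meV.
Eᵢ/kT = 0, 0.57900, 0.77578, 1.5831, 3.0968.
Z = Σ gᵢe^(−Eᵢ/kT) = 2·e^(−0) + 4·e^(−0.57900) + 1·e^(−0.77578) + 4·e^(−1.5831) + 5·e^(−3.0968) = 2.0000 + 2.2418 + 0.46034 + 0.82135 + 0.22597 = 5.7495.
F = −kT ln Z = −158.55 × ln(5.7495) = −158.55 × 1.7491 = -277 meV.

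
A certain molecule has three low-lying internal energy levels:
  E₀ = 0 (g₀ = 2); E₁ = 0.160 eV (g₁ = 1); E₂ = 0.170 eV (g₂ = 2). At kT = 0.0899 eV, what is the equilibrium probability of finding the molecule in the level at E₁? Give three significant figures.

0.0683

Eᵢ/kT = 0, 1.7798, 1.8910.
Z = Σ gᵢe^(−Eᵢ/kT) = 2·e^(−0) + 1·e^(−1.7798) + 2·e^(−1.8910) = 2.0000 + 0.16867 + 0.30184 = 2.4705.
P₁ = g₁ e^(−E₁/kT) / Z = 0.16867/2.4705 = 0.0683.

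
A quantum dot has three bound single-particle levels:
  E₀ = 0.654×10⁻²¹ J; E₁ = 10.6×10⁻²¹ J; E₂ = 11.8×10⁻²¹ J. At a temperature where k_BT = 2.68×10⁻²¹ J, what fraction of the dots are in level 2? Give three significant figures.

Eᵢ/kT = 0.24403, 3.9552, 4.4030.
Z = Σ e^(−Eᵢ/kT) = e^(−0.24403) + e^(−3.9552) + e^(−4.4030) = 0.78346 + 0.019155 + 0.012241 = 0.81486.
P₂ = e^(−E₂/kT) / Z = 0.012241/0.81486 = 0.0150.

0.0150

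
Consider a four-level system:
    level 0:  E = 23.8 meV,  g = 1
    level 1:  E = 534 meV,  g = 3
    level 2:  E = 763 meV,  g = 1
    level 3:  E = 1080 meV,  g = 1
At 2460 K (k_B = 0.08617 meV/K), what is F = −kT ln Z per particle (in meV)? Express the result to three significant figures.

k_BT = 0.08617 × 2460 K = 211.98 meV.
Eᵢ/kT = 0.11227, 2.5191, 3.5994, 5.0948.
Z = Σ gᵢe^(−Eᵢ/kT) = 1·e^(−0.11227) + 3·e^(−2.5191) + 1·e^(−3.5994) + 1·e^(−5.0948) = 0.89380 + 0.24160 + 0.027340 + 0.0061285 = 1.1689.
F = −kT ln Z = −211.98 × ln(1.1689) = −211.98 × 0.15606 = -33.1 meV.

-33.1 meV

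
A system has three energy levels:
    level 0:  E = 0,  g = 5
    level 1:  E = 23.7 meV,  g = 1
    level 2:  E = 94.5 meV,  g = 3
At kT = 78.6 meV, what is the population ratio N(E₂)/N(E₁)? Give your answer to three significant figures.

n₂/n₁ = (g₂/g₁) exp[−(E₂−E₁)/kT] = (3/1) × exp(−(70.8 meV)/(78.6 meV)) = (3/1) × exp(-0.90076) = 1.22.

1.22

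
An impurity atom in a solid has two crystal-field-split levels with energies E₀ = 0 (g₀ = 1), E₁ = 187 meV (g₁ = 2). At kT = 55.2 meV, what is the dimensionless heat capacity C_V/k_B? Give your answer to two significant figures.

Eᵢ/kT = 0, 3.388.
Z = Σ gᵢe^(−Eᵢ/kT) = 1·e^(−0) + 2·e^(−3.388) = 1.000 + 0.06755 = 1.068.
⟨E⟩ = 11.83 meV, ⟨E²⟩ = 2212 meV².
C_V/k_B = (⟨E²⟩ − ⟨E⟩²)/(kT)² = (2212 − 139.9)/3047 = 0.68.

0.68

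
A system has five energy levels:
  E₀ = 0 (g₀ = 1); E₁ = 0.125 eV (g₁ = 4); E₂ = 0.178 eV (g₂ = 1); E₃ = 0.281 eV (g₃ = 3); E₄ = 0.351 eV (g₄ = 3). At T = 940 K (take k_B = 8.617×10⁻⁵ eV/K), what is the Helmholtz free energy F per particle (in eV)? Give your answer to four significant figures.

k_BT = 8.617×10⁻⁵ × 940 K = 0.0809998 eV.
Eᵢ/kT = 0, 1.54321, 2.19754, 3.46914, 4.33334.
Z = Σ gᵢe^(−Eᵢ/kT) = 1·e^(−0) + 4·e^(−1.54321) + 1·e^(−2.19754) + 3·e^(−3.46914) + 3·e^(−4.33334) = 1.00000 + 0.854776 + 0.111076 + 0.0934314 + 0.0393709 = 2.09865.
F = −kT ln Z = −0.0809998 × ln(2.09865) = −0.0809998 × 0.741294 = -0.06004 eV.

-0.06004 eV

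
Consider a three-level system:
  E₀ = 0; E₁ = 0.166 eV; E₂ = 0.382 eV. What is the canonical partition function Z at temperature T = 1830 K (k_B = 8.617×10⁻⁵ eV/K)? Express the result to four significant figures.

k_BT = 8.617×10⁻⁵ × 1830 K = 0.157691 eV.
Eᵢ/kT = 0, 1.05269, 2.42246.
Z = Σ e^(−Eᵢ/kT) = e^(−0) + e^(−1.05269) + e^(−2.42246) = 1.00000 + 0.348998 + 0.0887031 = 1.43770.

Z = 1.438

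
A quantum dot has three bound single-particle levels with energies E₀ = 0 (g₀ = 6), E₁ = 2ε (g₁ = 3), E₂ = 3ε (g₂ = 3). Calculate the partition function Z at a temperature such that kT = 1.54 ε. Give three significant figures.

Eᵢ/kT = 0, 1.2987, 1.9481.
Z = Σ gᵢe^(−Eᵢ/kT) = 6·e^(−0) + 3·e^(−1.2987) + 3·e^(−1.9481) = 6.0000 + 0.81866 + 0.42763 = 7.2463.

Z = 7.25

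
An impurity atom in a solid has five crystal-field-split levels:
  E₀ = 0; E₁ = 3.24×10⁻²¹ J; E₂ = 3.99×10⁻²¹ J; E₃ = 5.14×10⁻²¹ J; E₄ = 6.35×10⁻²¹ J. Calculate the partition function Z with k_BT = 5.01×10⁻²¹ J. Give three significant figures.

Z = 2.61

Eᵢ/kT = 0, 0.64671, 0.79641, 1.0259, 1.2675.
Z = Σ e^(−Eᵢ/kT) = e^(−0) + e^(−0.64671) + e^(−0.79641) + e^(−1.0259) + e^(−1.2675) = 1.0000 + 0.52377 + 0.45094 + 0.35847 + 0.28153 = 2.6147.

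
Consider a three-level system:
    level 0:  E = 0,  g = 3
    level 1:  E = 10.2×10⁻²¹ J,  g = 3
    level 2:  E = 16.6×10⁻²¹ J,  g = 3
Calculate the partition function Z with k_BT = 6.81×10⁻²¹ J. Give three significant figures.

Z = 3.93

Eᵢ/kT = 0, 1.4978, 2.4376.
Z = Σ gᵢe^(−Eᵢ/kT) = 3·e^(−0) + 3·e^(−1.4978) + 3·e^(−2.4376) = 3.0000 + 0.67086 + 0.26211 = 3.9330.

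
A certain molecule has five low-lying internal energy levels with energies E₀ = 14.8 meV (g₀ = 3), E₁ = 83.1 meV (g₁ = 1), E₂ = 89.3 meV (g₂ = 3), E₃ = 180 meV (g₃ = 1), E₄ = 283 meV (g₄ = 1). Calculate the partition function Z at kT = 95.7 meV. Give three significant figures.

Eᵢ/kT = 0.15465, 0.86834, 0.93312, 1.8809, 2.9572.
Z = Σ gᵢe^(−Eᵢ/kT) = 3·e^(−0.15465) + 1·e^(−0.86834) + 3·e^(−0.93312) + 1·e^(−1.8809) + 1·e^(−2.9572) = 2.5701 + 0.41965 + 1.1800 + 0.15245 + 0.051964 = 4.3742.

Z = 4.37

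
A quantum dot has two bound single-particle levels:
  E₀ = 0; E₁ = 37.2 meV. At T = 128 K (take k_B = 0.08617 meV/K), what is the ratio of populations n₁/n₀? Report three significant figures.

k_BT = 0.08617 × 128 K = 11.030 meV.
n₁/n₀ = exp[−(E₁−E₀)/kT] = exp(−(37.2 meV)/(11.030 meV)) = exp(-3.3726) = 0.0343.

0.0343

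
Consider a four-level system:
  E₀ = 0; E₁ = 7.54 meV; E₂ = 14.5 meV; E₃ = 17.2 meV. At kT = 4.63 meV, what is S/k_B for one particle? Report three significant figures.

0.667

Eᵢ/kT = 0, 1.6285, 3.1317, 3.7149.
Z = Σ e^(−Eᵢ/kT) = e^(−0) + e^(−1.6285) + e^(−3.1317) + e^(−3.7149) = 1.0000 + 0.19622 + 0.043644 + 0.024358 = 1.2642.
⟨E⟩ = Σ EᵢPᵢ = 2.0023 meV.
S/k_B = ln Z + ⟨E⟩/kT = ln(1.2642) + 2.0023/4.63 = 0.23444 + 0.43246 = 0.667.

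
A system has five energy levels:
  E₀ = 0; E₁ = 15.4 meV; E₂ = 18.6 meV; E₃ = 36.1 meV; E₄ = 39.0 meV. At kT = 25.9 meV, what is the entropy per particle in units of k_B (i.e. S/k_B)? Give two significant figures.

1.5

Eᵢ/kT = 0, 0.5946, 0.7181, 1.394, 1.506.
Z = Σ e^(−Eᵢ/kT) = e^(−0) + e^(−0.5946) + e^(−0.7181) + e^(−1.394) + e^(−1.506) = 1.000 + 0.5518 + 0.4877 + 0.2481 + 0.2218 = 2.509.
⟨E⟩ = Σ EᵢPᵢ = 14.02 meV.
S/k_B = ln Z + ⟨E⟩/kT = ln(2.509) + 14.02/25.9 = 0.9199 + 0.5413 = 1.5.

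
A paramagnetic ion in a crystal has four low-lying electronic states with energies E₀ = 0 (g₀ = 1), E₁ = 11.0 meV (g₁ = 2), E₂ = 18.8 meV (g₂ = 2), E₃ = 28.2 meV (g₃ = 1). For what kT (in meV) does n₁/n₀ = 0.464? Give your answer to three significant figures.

7.53 meV

n₁/n₀ = (g₁/g₀) exp[−(E₁−E₀)/kT] = 0.464.
⇒ (E₁−E₀)/kT = ln((2/1)/0.464) = ln(4.3103) = 1.4610.
kT = 11.0 meV / 1.4610 = 7.53 meV.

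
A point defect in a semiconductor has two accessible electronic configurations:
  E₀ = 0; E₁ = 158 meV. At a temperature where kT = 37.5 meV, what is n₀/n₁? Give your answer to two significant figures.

n₀/n₁ = exp[−(E₀−E₁)/kT] = exp(−(-158 meV)/(37.5 meV)) = exp(4.213) = 68.

68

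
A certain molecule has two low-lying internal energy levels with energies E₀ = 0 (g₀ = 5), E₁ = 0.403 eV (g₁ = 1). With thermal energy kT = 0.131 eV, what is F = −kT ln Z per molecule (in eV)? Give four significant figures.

Eᵢ/kT = 0, 3.07634.
Z = Σ gᵢe^(−Eᵢ/kT) = 5·e^(−0) + 1·e^(−3.07634) = 5.00000 + 0.0461278 = 5.04613.
F = −kT ln Z = −0.131 × ln(5.04613) = −0.131 × 1.61862 = -0.2120 eV.

-0.2120 eV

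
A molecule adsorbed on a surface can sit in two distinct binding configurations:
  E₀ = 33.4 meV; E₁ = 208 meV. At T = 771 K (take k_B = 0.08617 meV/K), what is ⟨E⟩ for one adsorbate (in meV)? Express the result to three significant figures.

45.2 meV

k_BT = 0.08617 × 771 K = 66.437 meV.
Eᵢ/kT = 0.50273, 3.1308.
Z = Σ e^(−Eᵢ/kT) = e^(−0.50273) + e^(−3.1308) = 0.60488 + 0.043683 = 0.64856.
⟨E⟩ = Σ Eᵢ e^(−Eᵢ/kT) / Z = (33.4·0.60488 + 208·0.043683) / 0.64856 = 45.2 meV.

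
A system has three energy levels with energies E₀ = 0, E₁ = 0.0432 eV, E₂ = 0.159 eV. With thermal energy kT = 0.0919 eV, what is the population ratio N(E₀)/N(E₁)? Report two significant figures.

n₀/n₁ = exp[−(E₀−E₁)/kT] = exp(−(-0.0432 eV)/(0.0919 eV)) = exp(0.4701) = 1.6.

1.6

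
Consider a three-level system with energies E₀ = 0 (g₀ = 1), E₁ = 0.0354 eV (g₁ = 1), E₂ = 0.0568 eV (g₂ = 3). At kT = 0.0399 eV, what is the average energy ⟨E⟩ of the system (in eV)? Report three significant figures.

0.0261 eV

Eᵢ/kT = 0, 0.88722, 1.4236.
Z = Σ gᵢe^(−Eᵢ/kT) = 1·e^(−0) + 1·e^(−0.88722) + 3·e^(−1.4236) = 1.0000 + 0.41180 + 0.72254 = 2.1343.
⟨E⟩ = Σ Eᵢ gᵢe^(−Eᵢ/kT) / Z = (0·1.0000 + 0.0354·0.41180 + 0.0568·0.72254) / 2.1343 = 0.0261 eV.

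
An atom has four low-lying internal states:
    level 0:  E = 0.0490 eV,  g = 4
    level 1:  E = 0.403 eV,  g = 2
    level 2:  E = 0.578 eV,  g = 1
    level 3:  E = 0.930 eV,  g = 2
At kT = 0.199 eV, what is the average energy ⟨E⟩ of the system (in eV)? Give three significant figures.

0.0891 eV

Eᵢ/kT = 0.24623, 2.0251, 2.9045, 4.6734.
Z = Σ gᵢe^(−Eᵢ/kT) = 4·e^(−0.24623) + 2·e^(−2.0251) + 1·e^(−2.9045) + 2·e^(−4.6734) = 3.1270 + 0.26396 + 0.054776 + 0.018681 = 3.4644.
⟨E⟩ = Σ Eᵢ gᵢe^(−Eᵢ/kT) / Z = (0.0490·3.1270 + 0.403·0.26396 + 0.578·0.054776 + 0.930·0.018681) / 3.4644 = 0.0891 eV.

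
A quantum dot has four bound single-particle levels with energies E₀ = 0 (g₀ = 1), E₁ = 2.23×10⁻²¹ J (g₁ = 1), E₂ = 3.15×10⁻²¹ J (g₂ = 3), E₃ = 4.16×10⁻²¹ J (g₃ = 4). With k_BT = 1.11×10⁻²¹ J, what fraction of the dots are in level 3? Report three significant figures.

Eᵢ/kT = 0, 2.0090, 2.8378, 3.7477.
Z = Σ gᵢe^(−Eᵢ/kT) = 1·e^(−0) + 1·e^(−2.0090) + 3·e^(−2.8378) + 4·e^(−3.7477) = 1.0000 + 0.13412 + 0.17566 + 0.094288 = 1.4041.
P₃ = g₃ e^(−E₃/kT) / Z = 0.094288/1.4041 = 0.0672.

0.0672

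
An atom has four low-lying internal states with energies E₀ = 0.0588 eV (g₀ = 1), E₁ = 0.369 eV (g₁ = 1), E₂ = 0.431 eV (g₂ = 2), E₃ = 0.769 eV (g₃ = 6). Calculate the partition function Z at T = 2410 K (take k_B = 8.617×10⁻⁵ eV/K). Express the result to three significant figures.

k_BT = 8.617×10⁻⁵ × 2410 K = 0.20767 eV.
Eᵢ/kT = 0.28314, 1.7769, 2.0754, 3.7030.
Z = Σ gᵢe^(−Eᵢ/kT) = 1·e^(−0.28314) + 1·e^(−1.7769) + 2·e^(−2.0754) + 6·e^(−3.7030) = 0.75341 + 0.16916 + 0.25101 + 0.14790 = 1.3215.

Z = 1.32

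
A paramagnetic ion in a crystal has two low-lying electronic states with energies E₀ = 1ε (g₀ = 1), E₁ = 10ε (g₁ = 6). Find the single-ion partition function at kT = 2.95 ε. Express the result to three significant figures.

Z = 0.915

Eᵢ/kT = 0.33898, 3.3898.
Z = Σ gᵢe^(−Eᵢ/kT) = 1·e^(−0.33898) + 6·e^(−3.3898) = 0.71250 + 0.20229 = 0.91479.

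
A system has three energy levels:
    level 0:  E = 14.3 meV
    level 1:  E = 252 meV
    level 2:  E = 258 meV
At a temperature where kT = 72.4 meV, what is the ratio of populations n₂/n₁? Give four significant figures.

0.9205

n₂/n₁ = exp[−(E₂−E₁)/kT] = exp(−(6 meV)/(72.4 meV)) = exp(-0.0828729) = 0.9205.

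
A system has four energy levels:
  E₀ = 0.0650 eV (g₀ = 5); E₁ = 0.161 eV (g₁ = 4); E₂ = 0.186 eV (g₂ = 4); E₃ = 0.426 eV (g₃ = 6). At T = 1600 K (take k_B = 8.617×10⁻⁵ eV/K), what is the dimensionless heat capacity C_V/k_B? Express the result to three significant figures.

0.384

k_BT = 8.617×10⁻⁵ × 1600 K = 0.13787 eV.
Eᵢ/kT = 0.47146, 1.1678, 1.3491, 3.0899.
Z = Σ gᵢe^(−Eᵢ/kT) = 5·e^(−0.47146) + 4·e^(−1.1678) + 4·e^(−1.3491) + 6·e^(−3.0899) = 3.1205 + 1.2442 + 1.0379 + 0.27304 = 5.6756.
⟨E⟩ = 0.12554 eV, ⟨E²⟩ = 0.023062 eV².
C_V/k_B = (⟨E²⟩ − ⟨E⟩²)/(kT)² = (0.023062 − 0.015760)/0.019008 = 0.384.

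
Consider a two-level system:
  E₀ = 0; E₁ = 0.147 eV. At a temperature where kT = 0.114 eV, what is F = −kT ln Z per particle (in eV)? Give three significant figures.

Eᵢ/kT = 0, 1.2895.
Z = Σ e^(−Eᵢ/kT) = e^(−0) + e^(−1.2895) = 1.0000 + 0.27541 = 1.2754.
F = −kT ln Z = −0.114 × ln(1.2754) = −0.114 × 0.24326 = -0.0277 eV.

-0.0277 eV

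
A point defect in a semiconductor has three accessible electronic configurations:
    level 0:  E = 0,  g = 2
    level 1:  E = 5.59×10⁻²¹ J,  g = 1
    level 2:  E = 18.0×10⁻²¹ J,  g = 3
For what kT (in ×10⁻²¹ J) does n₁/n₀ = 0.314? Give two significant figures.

12 ×10⁻²¹ J

n₁/n₀ = (g₁/g₀) exp[−(E₁−E₀)/kT] = 0.314.
⇒ (E₁−E₀)/kT = ln((1/2)/0.314) = ln(1.592) = 0.4650.
kT = 5.59 ×10⁻²¹ J / 0.4650 = 12 ×10⁻²¹ J.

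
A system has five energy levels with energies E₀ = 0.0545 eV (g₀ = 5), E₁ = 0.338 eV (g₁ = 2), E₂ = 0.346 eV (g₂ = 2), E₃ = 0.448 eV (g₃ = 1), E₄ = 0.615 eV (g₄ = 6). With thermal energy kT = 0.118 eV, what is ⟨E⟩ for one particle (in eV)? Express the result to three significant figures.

0.0809 eV

Eᵢ/kT = 0.46186, 2.8644, 2.9322, 3.7966, 5.2119.
Z = Σ gᵢe^(−Eᵢ/kT) = 5·e^(−0.46186) + 2·e^(−2.8644) + 2·e^(−2.9322) + 1·e^(−3.7966) + 6·e^(−5.2119) = 3.1506 + 0.11403 + 0.10656 + 0.022447 + 0.032708 = 3.4263.
⟨E⟩ = Σ Eᵢ gᵢe^(−Eᵢ/kT) / Z = (0.0545·3.1506 + 0.338·0.11403 + 0.346·0.10656 + 0.448·0.022447 + 0.615·0.032708) / 3.4263 = 0.0809 eV.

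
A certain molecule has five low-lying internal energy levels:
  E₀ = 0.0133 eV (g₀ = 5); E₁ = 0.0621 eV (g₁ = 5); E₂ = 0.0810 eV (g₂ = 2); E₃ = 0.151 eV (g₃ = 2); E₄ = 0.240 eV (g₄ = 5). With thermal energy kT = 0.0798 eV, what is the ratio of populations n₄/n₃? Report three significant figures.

0.820

n₄/n₃ = (g₄/g₃) exp[−(E₄−E₃)/kT] = (5/2) × exp(−(0.089 eV)/(0.0798 eV)) = (5/2) × exp(-1.1153) = 0.820.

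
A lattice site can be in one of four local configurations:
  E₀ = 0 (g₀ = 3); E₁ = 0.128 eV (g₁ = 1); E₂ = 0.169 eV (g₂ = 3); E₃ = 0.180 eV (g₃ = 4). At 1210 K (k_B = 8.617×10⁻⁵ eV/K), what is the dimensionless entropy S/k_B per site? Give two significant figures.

k_BT = 8.617×10⁻⁵ × 1210 K = 0.1043 eV.
Eᵢ/kT = 0, 1.227, 1.620, 1.726.
Z = Σ gᵢe^(−Eᵢ/kT) = 3·e^(−0) + 1·e^(−1.227) + 3·e^(−1.620) + 4·e^(−1.726) = 3.000 + 0.2932 + 0.5937 + 0.7120 = 4.599.
⟨E⟩ = Σ EᵢPᵢ = 0.05784 eV.
S/k_B = ln Z + ⟨E⟩/kT = ln(4.599) + 0.05784/0.1043 = 1.526 + 0.5546 = 2.1.

2.1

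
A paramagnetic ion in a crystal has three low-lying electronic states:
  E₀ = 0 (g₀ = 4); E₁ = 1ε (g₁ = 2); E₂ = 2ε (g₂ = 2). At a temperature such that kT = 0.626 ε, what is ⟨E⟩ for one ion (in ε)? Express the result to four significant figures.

0.1268 ε

Eᵢ/kT = 0, 1.59744, 3.19489.
Z = Σ gᵢe^(−Eᵢ/kT) = 4·e^(−0) + 2·e^(−1.59744) + 2·e^(−3.19489) = 4.00000 + 0.404828 + 0.0819421 = 4.48677.
⟨E⟩ = Σ Eᵢ gᵢe^(−Eᵢ/kT) / Z = (0·4.00000 + 1·0.404828 + 2·0.0819421) / 4.48677 = 0.1268 ε.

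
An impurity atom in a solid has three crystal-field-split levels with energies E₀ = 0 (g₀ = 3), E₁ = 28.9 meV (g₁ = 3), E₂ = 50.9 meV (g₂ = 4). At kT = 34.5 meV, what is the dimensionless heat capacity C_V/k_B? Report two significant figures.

Eᵢ/kT = 0, 0.8377, 1.475.
Z = Σ gᵢe^(−Eᵢ/kT) = 3·e^(−0) + 3·e^(−0.8377) + 4·e^(−1.475) = 3.000 + 1.298 + 0.9151 = 5.213.
⟨E⟩ = 16.13 meV, ⟨E²⟩ = 662.8 meV².
C_V/k_B = (⟨E²⟩ − ⟨E⟩²)/(kT)² = (662.8 − 260.2)/1190 = 0.34.

0.34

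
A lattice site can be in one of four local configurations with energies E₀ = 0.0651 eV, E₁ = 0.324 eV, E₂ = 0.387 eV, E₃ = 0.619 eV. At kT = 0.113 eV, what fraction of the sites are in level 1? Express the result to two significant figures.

Eᵢ/kT = 0.5761, 2.867, 3.425, 5.478.
Z = Σ e^(−Eᵢ/kT) = e^(−0.5761) + e^(−2.867) + e^(−3.425) + e^(−5.478) = 0.5621 + 0.05687 + 0.03255 + 0.004178 = 0.6557.
P₁ = e^(−E₁/kT) / Z = 0.05687/0.6557 = 0.087.

0.087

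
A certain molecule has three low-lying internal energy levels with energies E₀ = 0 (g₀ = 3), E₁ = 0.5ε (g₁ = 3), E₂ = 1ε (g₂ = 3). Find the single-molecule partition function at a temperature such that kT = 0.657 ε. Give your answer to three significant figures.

Eᵢ/kT = 0, 0.76104, 1.5221.
Z = Σ gᵢe^(−Eᵢ/kT) = 3·e^(−0) + 3·e^(−0.76104) + 3·e^(−1.5221) = 3.0000 + 1.4015 + 0.65476 = 5.0563.

Z = 5.06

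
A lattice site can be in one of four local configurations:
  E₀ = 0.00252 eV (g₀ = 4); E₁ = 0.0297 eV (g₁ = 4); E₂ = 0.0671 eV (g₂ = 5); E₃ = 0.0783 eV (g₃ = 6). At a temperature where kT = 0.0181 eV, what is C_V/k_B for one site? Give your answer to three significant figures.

Eᵢ/kT = 0.13923, 1.6409, 3.7072, 4.3260.
Z = Σ gᵢe^(−Eᵢ/kT) = 4·e^(−0.13923) + 4·e^(−1.6409) + 5·e^(−3.7072) + 6·e^(−4.3260) = 3.4801 + 0.77522 + 0.12273 + 0.079322 = 4.4574.
⟨E⟩ = 0.010374 eV, ⟨E²⟩ = 0.00039144 eV².
C_V/k_B = (⟨E²⟩ − ⟨E⟩²)/(kT)² = (0.00039144 − 0.00010762)/0.00032761 = 0.866.

0.866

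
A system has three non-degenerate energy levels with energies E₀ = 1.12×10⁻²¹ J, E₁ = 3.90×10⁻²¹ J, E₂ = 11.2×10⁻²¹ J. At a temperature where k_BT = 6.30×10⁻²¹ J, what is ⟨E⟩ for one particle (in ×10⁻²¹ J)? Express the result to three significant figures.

3.19 ×10⁻²¹ J

Eᵢ/kT = 0.17778, 0.61905, 1.7778.
Z = Σ e^(−Eᵢ/kT) = e^(−0.17778) + e^(−0.61905) + e^(−1.7778) = 0.83713 + 0.53846 + 0.16901 = 1.5446.
⟨E⟩ = Σ Eᵢ e^(−Eᵢ/kT) / Z = (1.12·0.83713 + 3.90·0.53846 + 11.2·0.16901) / 1.5446 = 3.19 ×10⁻²¹ J.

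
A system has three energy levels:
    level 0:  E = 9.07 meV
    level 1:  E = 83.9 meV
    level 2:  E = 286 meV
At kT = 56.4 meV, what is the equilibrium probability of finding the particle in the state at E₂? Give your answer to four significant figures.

Eᵢ/kT = 0.160816, 1.48759, 5.07092.
Z = Σ e^(−Eᵢ/kT) = e^(−0.160816) + e^(−1.48759) + e^(−5.07092) = 0.851449 + 0.225916 + 0.00627664 = 1.08364.
P₂ = e^(−E₂/kT) / Z = 0.00627664/1.08364 = 0.005792.

0.005792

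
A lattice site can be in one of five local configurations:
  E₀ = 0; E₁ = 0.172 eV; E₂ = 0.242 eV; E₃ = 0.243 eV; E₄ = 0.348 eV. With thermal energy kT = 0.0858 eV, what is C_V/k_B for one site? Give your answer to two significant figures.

Eᵢ/kT = 0, 2.005, 2.821, 2.832, 4.056.
Z = Σ e^(−Eᵢ/kT) = e^(−0) + e^(−2.005) + e^(−2.821) + e^(−2.832) + e^(−4.056) = 1.000 + 0.1347 + 0.05955 + 0.05889 + 0.01732 = 1.270.
⟨E⟩ = 0.04560 eV, ⟨E²⟩ = 0.01027 eV².
C_V/k_B = (⟨E²⟩ − ⟨E⟩²)/(kT)² = (0.01027 − 0.002079)/0.007362 = 1.1.

1.1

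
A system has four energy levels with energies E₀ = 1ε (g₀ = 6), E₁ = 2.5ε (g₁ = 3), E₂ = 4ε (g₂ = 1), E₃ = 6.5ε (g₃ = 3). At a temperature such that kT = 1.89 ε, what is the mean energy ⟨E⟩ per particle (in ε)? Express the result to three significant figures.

Eᵢ/kT = 0.52910, 1.3228, 2.1164, 3.4392.
Z = Σ gᵢe^(−Eᵢ/kT) = 6·e^(−0.52910) + 3·e^(−1.3228) + 1·e^(−2.1164) + 3·e^(−3.4392) = 3.5348 + 0.79917 + 0.12046 + 0.096271 = 4.5507.
⟨E⟩ = Σ Eᵢ gᵢe^(−Eᵢ/kT) / Z = (1·3.5348 + 2.5·0.79917 + 4·0.12046 + 6.5·0.096271) / 4.5507 = 1.46 ε.

1.46 ε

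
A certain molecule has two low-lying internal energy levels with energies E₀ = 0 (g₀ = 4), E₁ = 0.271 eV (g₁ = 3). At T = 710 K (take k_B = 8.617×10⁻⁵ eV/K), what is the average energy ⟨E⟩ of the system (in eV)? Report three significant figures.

k_BT = 8.617×10⁻⁵ × 710 K = 0.061181 eV.
Eᵢ/kT = 0, 4.4295.
Z = Σ gᵢe^(−Eᵢ/kT) = 4·e^(−0) + 3·e^(−4.4295) = 4.0000 + 0.035761 = 4.0358.
⟨E⟩ = Σ Eᵢ gᵢe^(−Eᵢ/kT) / Z = (0·4.0000 + 0.271·0.035761) / 4.0358 = 0.00240 eV.

0.00240 eV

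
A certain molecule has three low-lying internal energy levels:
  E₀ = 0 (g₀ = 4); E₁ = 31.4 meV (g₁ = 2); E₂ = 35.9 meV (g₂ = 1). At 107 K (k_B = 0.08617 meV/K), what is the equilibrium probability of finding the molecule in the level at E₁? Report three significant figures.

0.0162

k_BT = 0.08617 × 107 K = 9.2202 meV.
Eᵢ/kT = 0, 3.4056, 3.8936.
Z = Σ gᵢe^(−Eᵢ/kT) = 4·e^(−0) + 2·e^(−3.4056) + 1·e^(−3.8936) = 4.0000 + 0.066374 + 0.020372 = 4.0867.
P₁ = g₁ e^(−E₁/kT) / Z = 0.066374/4.0867 = 0.0162.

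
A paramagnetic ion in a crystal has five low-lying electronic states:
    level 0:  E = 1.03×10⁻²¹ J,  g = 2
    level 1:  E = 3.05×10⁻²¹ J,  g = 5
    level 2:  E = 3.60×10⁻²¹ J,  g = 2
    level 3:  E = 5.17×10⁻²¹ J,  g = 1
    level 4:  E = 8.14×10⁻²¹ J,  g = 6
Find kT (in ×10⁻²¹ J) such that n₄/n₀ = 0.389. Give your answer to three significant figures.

n₄/n₀ = (g₄/g₀) exp[−(E₄−E₀)/kT] = 0.389.
⇒ (E₄−E₀)/kT = ln((6/2)/0.389) = ln(7.7121) = 2.0428.
kT = 7.11 ×10⁻²¹ J / 2.0428 = 3.48 ×10⁻²¹ J.

3.48 ×10⁻²¹ J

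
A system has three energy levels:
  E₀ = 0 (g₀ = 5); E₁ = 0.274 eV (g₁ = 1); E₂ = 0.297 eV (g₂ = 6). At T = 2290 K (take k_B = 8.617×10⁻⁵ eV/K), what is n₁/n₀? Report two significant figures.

k_BT = 8.617×10⁻⁵ × 2290 K = 0.1973 eV.
n₁/n₀ = (g₁/g₀) exp[−(E₁−E₀)/kT] = (1/5) × exp(−(0.274 eV)/(0.1973 eV)) = (1/5) × exp(-1.389) = 0.050.

0.050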